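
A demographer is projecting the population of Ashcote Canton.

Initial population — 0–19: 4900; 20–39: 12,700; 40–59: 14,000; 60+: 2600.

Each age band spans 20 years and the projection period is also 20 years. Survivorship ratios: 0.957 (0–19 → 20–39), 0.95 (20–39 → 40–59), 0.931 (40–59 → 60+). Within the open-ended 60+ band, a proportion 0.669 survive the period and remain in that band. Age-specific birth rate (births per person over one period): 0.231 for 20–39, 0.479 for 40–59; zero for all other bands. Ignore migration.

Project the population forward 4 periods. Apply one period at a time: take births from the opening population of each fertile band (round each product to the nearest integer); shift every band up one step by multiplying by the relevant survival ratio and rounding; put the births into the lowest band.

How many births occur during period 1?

9640

Period 1.
Births: 12700 × 0.231 = 2934 ; 14000 × 0.479 = 6706 → 9640
20–39: 4900 × 0.957 = 4689
40–59: 12700 × 0.95 = 12065
60+: 14000 × 0.931 + 2600 × 0.669 = 13034 + 1739 = 14773
→ [9640, 4689, 12065, 14773]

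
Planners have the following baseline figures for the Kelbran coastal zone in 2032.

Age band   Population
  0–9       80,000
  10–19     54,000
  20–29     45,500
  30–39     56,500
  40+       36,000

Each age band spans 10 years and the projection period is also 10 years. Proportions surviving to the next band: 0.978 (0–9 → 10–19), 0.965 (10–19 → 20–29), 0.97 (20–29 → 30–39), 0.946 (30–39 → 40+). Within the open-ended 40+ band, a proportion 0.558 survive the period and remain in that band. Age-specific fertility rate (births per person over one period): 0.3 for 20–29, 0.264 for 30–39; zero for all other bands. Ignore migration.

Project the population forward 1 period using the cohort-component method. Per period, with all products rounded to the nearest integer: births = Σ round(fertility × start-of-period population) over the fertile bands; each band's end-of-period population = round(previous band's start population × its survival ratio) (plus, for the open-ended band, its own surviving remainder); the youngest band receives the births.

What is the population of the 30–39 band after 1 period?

44135

After projecting period 1:
Births: 45500 * 0.3 = 13650, 56500 * 0.264 = 14916 ⇒ total 28566
10–19: 80000 * 0.978 = 78240
20–29: 54000 * 0.965 = 52110
30–39: 45500 * 0.97 = 44135
40+: 56500 * 0.946 + 36000 * 0.558 = 53449 + 20088 = 73537
End of period: [28566, 78240, 52110, 44135, 73537]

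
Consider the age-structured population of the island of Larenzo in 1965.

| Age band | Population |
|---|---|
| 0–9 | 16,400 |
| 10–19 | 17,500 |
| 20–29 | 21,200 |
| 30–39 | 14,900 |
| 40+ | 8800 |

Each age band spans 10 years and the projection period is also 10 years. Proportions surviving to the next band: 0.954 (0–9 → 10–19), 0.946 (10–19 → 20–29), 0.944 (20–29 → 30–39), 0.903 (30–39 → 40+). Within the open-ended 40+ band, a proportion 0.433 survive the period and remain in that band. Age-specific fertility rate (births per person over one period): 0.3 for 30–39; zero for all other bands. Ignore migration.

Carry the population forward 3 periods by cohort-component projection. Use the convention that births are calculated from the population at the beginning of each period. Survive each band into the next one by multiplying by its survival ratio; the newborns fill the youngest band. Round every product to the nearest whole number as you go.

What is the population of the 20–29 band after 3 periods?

4034

After projecting period 1:
Births: 14900 * 0.3 = 4470
10–19: 16400 * 0.954 = 15646
20–29: 17500 * 0.946 = 16555
30–39: 21200 * 0.944 = 20013
40+: 14900 * 0.903 + 8800 * 0.433 = 13455 + 3810 = 17265
→ [4470, 15646, 16555, 20013, 17265]
After projecting period 2:
Births: 20013 * 0.3 = 6004
10–19: 4470 * 0.954 = 4264
20–29: 15646 * 0.946 = 14801
30–39: 16555 * 0.944 = 15628
40+: 20013 * 0.903 + 17265 * 0.433 = 18072 + 7476 = 25548
→ [6004, 4264, 14801, 15628, 25548]
After projecting period 3:
Births: 15628 * 0.3 = 4688
10–19: 6004 * 0.954 = 5728
20–29: 4264 * 0.946 = 4034
30–39: 14801 * 0.944 = 13972
40+: 15628 * 0.903 + 25548 * 0.433 = 14112 + 11062 = 25174
→ [4688, 5728, 4034, 13972, 25174]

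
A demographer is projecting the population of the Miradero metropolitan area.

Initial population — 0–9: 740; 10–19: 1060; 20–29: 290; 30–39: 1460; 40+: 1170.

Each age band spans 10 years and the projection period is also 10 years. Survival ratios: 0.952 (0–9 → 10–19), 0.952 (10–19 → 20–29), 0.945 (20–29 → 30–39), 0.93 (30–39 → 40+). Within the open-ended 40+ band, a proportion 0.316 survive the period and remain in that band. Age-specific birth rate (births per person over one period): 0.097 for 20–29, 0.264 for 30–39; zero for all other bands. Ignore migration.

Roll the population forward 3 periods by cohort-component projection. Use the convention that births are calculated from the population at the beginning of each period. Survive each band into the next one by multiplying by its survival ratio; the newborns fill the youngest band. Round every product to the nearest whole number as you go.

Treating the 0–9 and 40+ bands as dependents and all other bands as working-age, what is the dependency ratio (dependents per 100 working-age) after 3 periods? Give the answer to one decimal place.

(Bands numbered youngest = 1 to oldest = 5.)
Period 1:
Births: 290 * 0.097 = 28, 1460 * 0.264 = 385 — total 413
Band 2: 740 * 0.952 = 704
Band 3: 1060 * 0.952 = 1009
Band 4: 290 * 0.945 = 274
Band 5: 1460 * 0.93 + 1170 * 0.316 = 1358 + 370 = 1728
Giving 413 / 704 / 1009 / 274 / 1728.
Period 2:
Births: 1009 * 0.097 = 98, 274 * 0.264 = 72 — total 170
Band 2: 413 * 0.952 = 393
Band 3: 704 * 0.952 = 670
Band 4: 1009 * 0.945 = 954
Band 5: 274 * 0.93 + 1728 * 0.316 = 255 + 546 = 801
Giving 170 / 393 / 670 / 954 / 801.
Period 3:
Births: 670 * 0.097 = 65, 954 * 0.264 = 252 — total 317
Band 2: 170 * 0.952 = 162
Band 3: 393 * 0.952 = 374
Band 4: 670 * 0.945 = 633
Band 5: 954 * 0.93 + 801 * 0.316 = 887 + 253 = 1140
Giving 317 / 162 / 374 / 633 / 1140.
Dependents (band 0–9 + band 40+) = 317 + 1140 = 1457; working-age = 1169; ratio = 1457/1169 × 100 = 124.6

124.6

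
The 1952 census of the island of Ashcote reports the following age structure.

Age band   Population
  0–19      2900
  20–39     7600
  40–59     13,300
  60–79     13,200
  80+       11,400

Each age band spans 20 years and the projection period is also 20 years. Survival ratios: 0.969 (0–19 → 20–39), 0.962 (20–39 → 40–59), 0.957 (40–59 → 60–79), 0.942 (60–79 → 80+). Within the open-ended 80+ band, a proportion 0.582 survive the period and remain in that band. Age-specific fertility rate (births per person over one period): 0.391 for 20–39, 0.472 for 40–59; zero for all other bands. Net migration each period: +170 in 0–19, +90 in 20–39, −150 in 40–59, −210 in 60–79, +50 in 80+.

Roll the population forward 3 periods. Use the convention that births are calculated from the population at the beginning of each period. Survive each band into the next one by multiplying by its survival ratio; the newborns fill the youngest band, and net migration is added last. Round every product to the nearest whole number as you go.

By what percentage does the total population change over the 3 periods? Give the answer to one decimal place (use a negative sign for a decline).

-16.6

[period 1]
Births: 7600 * 0.391 = 2972  |  13300 * 0.472 = 6278 ⇒ total 9250
20–39: 2900 * 0.969 = 2810
40–59: 7600 * 0.962 = 7311
60–79: 13300 * 0.957 = 12728
80+: 13200 * 0.942 + 11400 * 0.582 = 12434 + 6635 = 19069
Net migration: 0–19 + 170 → 9420; 20–39 + 90 → 2900; 40–59 − 150 → 7161; 60–79 − 210 → 12518; 80+ + 50 → 19119
End of period: [9420, 2900, 7161, 12518, 19119]
[period 2]
Births: 2900 * 0.391 = 1134  |  7161 * 0.472 = 3380 ⇒ total 4514
20–39: 9420 * 0.969 = 9128
40–59: 2900 * 0.962 = 2790
60–79: 7161 * 0.957 = 6853
80+: 12518 * 0.942 + 19119 * 0.582 = 11792 + 11127 = 22919
Net migration: 0–19 + 170 → 4684; 20–39 + 90 → 9218; 40–59 − 150 → 2640; 60–79 − 210 → 6643; 80+ + 50 → 22969
End of period: [4684, 9218, 2640, 6643, 22969]
[period 3]
Births: 9218 * 0.391 = 3604  |  2640 * 0.472 = 1246 ⇒ total 4850
20–39: 4684 * 0.969 = 4539
40–59: 9218 * 0.962 = 8868
60–79: 2640 * 0.957 = 2526
80+: 6643 * 0.942 + 22969 * 0.582 = 6258 + 13368 = 19626
Net migration: 0–19 + 170 → 5020; 20–39 + 90 → 4629; 40–59 − 150 → 8718; 60–79 − 210 → 2316; 80+ + 50 → 19676
End of period: [5020, 4629, 8718, 2316, 19676]
Total: 48400 → 40359; change = -8041; percentage change = -16.6%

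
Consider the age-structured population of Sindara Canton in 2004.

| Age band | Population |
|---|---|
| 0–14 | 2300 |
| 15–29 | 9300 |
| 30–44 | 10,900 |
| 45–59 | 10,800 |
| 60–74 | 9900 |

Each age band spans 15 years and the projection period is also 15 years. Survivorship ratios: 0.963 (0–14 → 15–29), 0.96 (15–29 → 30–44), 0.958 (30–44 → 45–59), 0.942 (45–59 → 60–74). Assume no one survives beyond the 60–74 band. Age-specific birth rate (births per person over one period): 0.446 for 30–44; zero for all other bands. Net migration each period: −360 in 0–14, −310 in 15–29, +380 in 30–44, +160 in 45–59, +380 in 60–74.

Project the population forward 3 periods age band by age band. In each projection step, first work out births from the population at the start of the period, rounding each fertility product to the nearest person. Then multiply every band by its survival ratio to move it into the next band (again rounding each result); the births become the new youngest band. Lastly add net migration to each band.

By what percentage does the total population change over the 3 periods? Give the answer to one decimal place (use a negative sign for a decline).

Numbering the groups 1..5 from youngest to oldest:
[period 1]
Births: 10900 × 0.446 = 4861
Group 2: 2300 × 0.963 = 2215
Group 3: 9300 × 0.96 = 8928
Group 4: 10900 × 0.958 = 10442
Group 5: 10800 × 0.942 = 10174
Net migration: Group 1 − 360 → 4501; Group 2 − 310 → 1905; Group 3 + 380 → 9308; Group 4 + 160 → 10602; Group 5 + 380 → 10554
Giving 4501 / 1905 / 9308 / 10602 / 10554.
[period 2]
Births: 9308 × 0.446 = 4151
Group 2: 4501 × 0.963 = 4334
Group 3: 1905 × 0.96 = 1829
Group 4: 9308 × 0.958 = 8917
Group 5: 10602 × 0.942 = 9987
Net migration: Group 1 − 360 → 3791; Group 2 − 310 → 4024; Group 3 + 380 → 2209; Group 4 + 160 → 9077; Group 5 + 380 → 10367
Giving 3791 / 4024 / 2209 / 9077 / 10367.
[period 3]
Births: 2209 × 0.446 = 985
Group 2: 3791 × 0.963 = 3651
Group 3: 4024 × 0.96 = 3863
Group 4: 2209 × 0.958 = 2116
Group 5: 9077 × 0.942 = 8551
Net migration: Group 1 − 360 → 625; Group 2 − 310 → 3341; Group 3 + 380 → 4243; Group 4 + 160 → 2276; Group 5 + 380 → 8931
Giving 625 / 3341 / 4243 / 2276 / 8931.
Total: 43200 → 19416; change = -23784; percentage change = -55.1%

-55.1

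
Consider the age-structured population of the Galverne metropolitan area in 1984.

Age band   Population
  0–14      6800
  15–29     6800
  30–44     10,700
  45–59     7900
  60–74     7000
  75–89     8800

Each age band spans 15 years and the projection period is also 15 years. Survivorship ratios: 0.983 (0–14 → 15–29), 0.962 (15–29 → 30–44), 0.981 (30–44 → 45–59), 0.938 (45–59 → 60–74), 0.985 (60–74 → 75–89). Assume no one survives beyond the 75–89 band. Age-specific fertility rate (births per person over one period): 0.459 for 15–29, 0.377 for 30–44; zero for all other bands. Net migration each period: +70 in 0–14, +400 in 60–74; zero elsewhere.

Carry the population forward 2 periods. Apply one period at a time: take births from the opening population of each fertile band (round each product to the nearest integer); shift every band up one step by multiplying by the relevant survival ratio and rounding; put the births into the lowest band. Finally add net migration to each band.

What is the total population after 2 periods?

Call the groups 1 to 6, youngest first.
Period 1:
Births: 6800 × 0.459 = 3121, 10700 × 0.377 = 4034 — total 7155
Group 2: 6800 × 0.983 = 6684
Group 3: 6800 × 0.962 = 6542
Group 4: 10700 × 0.981 = 10497
Group 5: 7900 × 0.938 = 7410
Group 6: 7000 × 0.985 = 6895
Net migration: Group 1 + 70 → 7225; Group 5 + 400 → 7810
Population now: 0–14=7225, 15–29=6684, 30–44=6542, 45–59=10497, 60–74=7810, 75–89=6895
Period 2:
Births: 6684 × 0.459 = 3068, 6542 × 0.377 = 2466 — total 5534
Group 2: 7225 × 0.983 = 7102
Group 3: 6684 × 0.962 = 6430
Group 4: 6542 × 0.981 = 6418
Group 5: 10497 × 0.938 = 9846
Group 6: 7810 × 0.985 = 7693
Net migration: Group 1 + 70 → 5604; Group 5 + 400 → 10246
Population now: 0–14=5604, 15–29=7102, 30–44=6430, 45–59=6418, 60–74=10246, 75–89=7693
Total after period 2: 5604 + 7102 + 6430 + 6418 + 10246 + 7693 = 43493

43493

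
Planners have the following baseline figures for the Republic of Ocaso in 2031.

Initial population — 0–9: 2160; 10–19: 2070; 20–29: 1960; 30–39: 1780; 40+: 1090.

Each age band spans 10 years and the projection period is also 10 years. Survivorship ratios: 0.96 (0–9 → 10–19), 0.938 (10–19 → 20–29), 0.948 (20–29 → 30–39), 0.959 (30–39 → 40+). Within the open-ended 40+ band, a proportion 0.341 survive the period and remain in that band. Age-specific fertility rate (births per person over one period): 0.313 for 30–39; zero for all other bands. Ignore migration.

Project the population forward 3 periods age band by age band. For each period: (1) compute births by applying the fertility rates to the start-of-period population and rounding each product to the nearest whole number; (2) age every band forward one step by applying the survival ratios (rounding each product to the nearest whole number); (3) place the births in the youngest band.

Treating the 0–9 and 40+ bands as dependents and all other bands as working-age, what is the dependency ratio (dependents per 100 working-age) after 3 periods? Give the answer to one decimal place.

[period 1]
Births: 1780 * 0.313 = 557
10–19: 2160 * 0.96 = 2074
20–29: 2070 * 0.938 = 1942
30–39: 1960 * 0.948 = 1858
40+: 1780 * 0.959 + 1090 * 0.341 = 1707 + 372 = 2079
End of period: [557, 2074, 1942, 1858, 2079]
[period 2]
Births: 1858 * 0.313 = 582
10–19: 557 * 0.96 = 535
20–29: 2074 * 0.938 = 1945
30–39: 1942 * 0.948 = 1841
40+: 1858 * 0.959 + 2079 * 0.341 = 1782 + 709 = 2491
End of period: [582, 535, 1945, 1841, 2491]
[period 3]
Births: 1841 * 0.313 = 576
10–19: 582 * 0.96 = 559
20–29: 535 * 0.938 = 502
30–39: 1945 * 0.948 = 1844
40+: 1841 * 0.959 + 2491 * 0.341 = 1766 + 849 = 2615
End of period: [576, 559, 502, 1844, 2615]
Dependents (band 0–9 + band 40+) = 576 + 2615 = 3191; working-age = 2905; ratio = 3191/2905 × 100 = 109.8

109.8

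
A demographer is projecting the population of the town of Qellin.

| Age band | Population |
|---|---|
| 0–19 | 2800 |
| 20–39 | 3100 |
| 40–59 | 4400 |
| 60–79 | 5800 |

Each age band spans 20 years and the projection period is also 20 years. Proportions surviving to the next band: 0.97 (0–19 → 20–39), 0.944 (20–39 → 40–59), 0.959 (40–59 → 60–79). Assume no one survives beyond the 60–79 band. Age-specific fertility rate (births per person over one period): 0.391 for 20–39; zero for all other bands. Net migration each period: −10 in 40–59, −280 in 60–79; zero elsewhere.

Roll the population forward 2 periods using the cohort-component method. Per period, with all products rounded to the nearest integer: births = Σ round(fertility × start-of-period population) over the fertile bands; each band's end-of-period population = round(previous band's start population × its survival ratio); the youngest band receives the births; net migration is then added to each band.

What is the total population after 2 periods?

Call the bands 1 to 4, youngest first.
Period 1.
Births: 3100 * 0.391 = 1212
Band 2: 2800 * 0.97 = 2716
Band 3: 3100 * 0.944 = 2926
Band 4: 4400 * 0.959 = 4220
Net migration: Band 3 − 10 → 2916; Band 4 − 280 → 3940
End of period: [1212, 2716, 2916, 3940]
Period 2.
Births: 2716 * 0.391 = 1062
Band 2: 1212 * 0.97 = 1176
Band 3: 2716 * 0.944 = 2564
Band 4: 2916 * 0.959 = 2796
Net migration: Band 3 − 10 → 2554; Band 4 − 280 → 2516
End of period: [1062, 1176, 2554, 2516]
Total after period 2: 1062 + 1176 + 2554 + 2516 = 7308

7308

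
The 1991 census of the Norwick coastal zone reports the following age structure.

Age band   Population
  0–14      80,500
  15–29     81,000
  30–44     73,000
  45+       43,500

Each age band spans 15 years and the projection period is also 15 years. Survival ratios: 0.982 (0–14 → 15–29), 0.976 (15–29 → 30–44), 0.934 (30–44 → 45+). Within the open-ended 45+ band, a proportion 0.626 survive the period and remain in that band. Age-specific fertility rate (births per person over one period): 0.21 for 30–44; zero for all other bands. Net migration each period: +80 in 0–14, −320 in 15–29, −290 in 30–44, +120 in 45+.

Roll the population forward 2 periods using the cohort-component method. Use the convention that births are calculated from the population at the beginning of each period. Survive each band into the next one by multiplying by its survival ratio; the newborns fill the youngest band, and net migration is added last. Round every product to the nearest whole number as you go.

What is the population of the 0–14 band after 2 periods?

Period 1.
Births: 73000 * 0.21 = 15330
15–29: 80500 * 0.982 = 79051
30–44: 81000 * 0.976 = 79056
45+: 73000 * 0.934 + 43500 * 0.626 = 68182 + 27231 = 95413
Net migration: 0–14 + 80 → 15410; 15–29 − 320 → 78731; 30–44 − 290 → 78766; 45+ + 120 → 95533
End of period: [15410, 78731, 78766, 95533]
Period 2.
Births: 78766 * 0.21 = 16541
15–29: 15410 * 0.982 = 15133
30–44: 78731 * 0.976 = 76841
45+: 78766 * 0.934 + 95533 * 0.626 = 73567 + 59804 = 133371
Net migration: 0–14 + 80 → 16621; 15–29 − 320 → 14813; 30–44 − 290 → 76551; 45+ + 120 → 133491
End of period: [16621, 14813, 76551, 133491]

16621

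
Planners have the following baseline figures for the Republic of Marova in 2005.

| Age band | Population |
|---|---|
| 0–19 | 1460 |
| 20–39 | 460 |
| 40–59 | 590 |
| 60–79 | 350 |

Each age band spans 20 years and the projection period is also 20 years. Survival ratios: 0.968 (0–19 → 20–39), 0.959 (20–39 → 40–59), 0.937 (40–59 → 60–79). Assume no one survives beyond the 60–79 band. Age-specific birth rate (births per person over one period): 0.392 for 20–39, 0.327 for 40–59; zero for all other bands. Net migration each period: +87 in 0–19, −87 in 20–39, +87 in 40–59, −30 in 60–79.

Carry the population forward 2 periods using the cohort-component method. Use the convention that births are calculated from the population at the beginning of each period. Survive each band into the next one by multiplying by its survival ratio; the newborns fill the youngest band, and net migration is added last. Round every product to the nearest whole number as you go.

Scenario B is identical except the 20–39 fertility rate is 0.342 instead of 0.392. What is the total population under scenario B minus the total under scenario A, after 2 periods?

-89

Numbering the bands 1..4 from youngest to oldest:
After projecting period 1:
Births: 460 * 0.392 = 180, 590 * 0.327 = 193 — total 373
Band 2: 1460 * 0.968 = 1413
Band 3: 460 * 0.959 = 441
Band 4: 590 * 0.937 = 553
Net migration: Band 1 + 87 → 460; Band 2 − 87 → 1326; Band 3 + 87 → 528; Band 4 − 30 → 523
Population now: 0–19=460, 20–39=1326, 40–59=528, 60–79=523
After projecting period 2:
Births: 1326 * 0.392 = 520, 528 * 0.327 = 173 — total 693
Band 2: 460 * 0.968 = 445
Band 3: 1326 * 0.959 = 1272
Band 4: 528 * 0.937 = 495
Net migration: Band 1 + 87 → 780; Band 2 − 87 → 358; Band 3 + 87 → 1359; Band 4 − 30 → 465
Population now: 0–19=780, 20–39=358, 40–59=1359, 60–79=465
Scenario A total after 2 periods: 2962
Scenario B projection —
After projecting period 1:
Births: 460 * 0.342 = 157, 590 * 0.327 = 193 — total 350
Band 2: 1460 * 0.968 = 1413
Band 3: 460 * 0.959 = 441
Band 4: 590 * 0.937 = 553
Net migration: Band 1 + 87 → 437; Band 2 − 87 → 1326; Band 3 + 87 → 528; Band 4 − 30 → 523
Population now: 0–19=437, 20–39=1326, 40–59=528, 60–79=523
After projecting period 2:
Births: 1326 * 0.342 = 453, 528 * 0.327 = 173 — total 626
Band 2: 437 * 0.968 = 423
Band 3: 1326 * 0.959 = 1272
Band 4: 528 * 0.937 = 495
Net migration: Band 1 + 87 → 713; Band 2 − 87 → 336; Band 3 + 87 → 1359; Band 4 − 30 → 465
Population now: 0–19=713, 20–39=336, 40–59=1359, 60–79=465
Scenario B total after 2 periods: 2873
Difference B − A = 2873 − 2962 = -89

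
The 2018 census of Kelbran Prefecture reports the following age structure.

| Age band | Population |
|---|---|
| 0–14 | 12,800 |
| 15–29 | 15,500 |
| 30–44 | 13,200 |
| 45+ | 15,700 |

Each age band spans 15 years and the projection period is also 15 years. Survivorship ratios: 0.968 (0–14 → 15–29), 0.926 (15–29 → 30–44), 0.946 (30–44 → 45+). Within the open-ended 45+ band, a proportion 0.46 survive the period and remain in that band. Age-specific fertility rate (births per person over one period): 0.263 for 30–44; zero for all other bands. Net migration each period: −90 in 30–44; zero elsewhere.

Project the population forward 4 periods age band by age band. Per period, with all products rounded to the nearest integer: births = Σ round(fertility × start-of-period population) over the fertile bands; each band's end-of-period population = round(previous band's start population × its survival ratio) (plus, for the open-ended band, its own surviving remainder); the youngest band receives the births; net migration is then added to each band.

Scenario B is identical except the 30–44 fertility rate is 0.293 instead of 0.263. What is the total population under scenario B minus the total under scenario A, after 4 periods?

1244

— Period 1 —
Births: 13200 × 0.263 = 3472
15–29: 12800 × 0.968 = 12390
30–44: 15500 × 0.926 = 14353
45+: 13200 × 0.946 + 15700 × 0.46 = 12487 + 7222 = 19709
Net migration: 30–44 − 90 → 14263
→ [3472, 12390, 14263, 19709]
— Period 2 —
Births: 14263 × 0.263 = 3751
15–29: 3472 × 0.968 = 3361
30–44: 12390 × 0.926 = 11473
45+: 14263 × 0.946 + 19709 × 0.46 = 13493 + 9066 = 22559
Net migration: 30–44 − 90 → 11383
→ [3751, 3361, 11383, 22559]
— Period 3 —
Births: 11383 × 0.263 = 2994
15–29: 3751 × 0.968 = 3631
30–44: 3361 × 0.926 = 3112
45+: 11383 × 0.946 + 22559 × 0.46 = 10768 + 10377 = 21145
Net migration: 30–44 − 90 → 3022
→ [2994, 3631, 3022, 21145]
— Period 4 —
Births: 3022 × 0.263 = 795
15–29: 2994 × 0.968 = 2898
30–44: 3631 × 0.926 = 3362
45+: 3022 × 0.946 + 21145 × 0.46 = 2859 + 9727 = 12586
Net migration: 30–44 − 90 → 3272
→ [795, 2898, 3272, 12586]
Scenario A total after 4 periods: 19551
Scenario B projection —
— Period 1 —
Births: 13200 × 0.293 = 3868
15–29: 12800 × 0.968 = 12390
30–44: 15500 × 0.926 = 14353
45+: 13200 × 0.946 + 15700 × 0.46 = 12487 + 7222 = 19709
Net migration: 30–44 − 90 → 14263
→ [3868, 12390, 14263, 19709]
— Period 2 —
Births: 14263 × 0.293 = 4179
15–29: 3868 × 0.968 = 3744
30–44: 12390 × 0.926 = 11473
45+: 14263 × 0.946 + 19709 × 0.46 = 13493 + 9066 = 22559
Net migration: 30–44 − 90 → 11383
→ [4179, 3744, 11383, 22559]
— Period 3 —
Births: 11383 × 0.293 = 3335
15–29: 4179 × 0.968 = 4045
30–44: 3744 × 0.926 = 3467
45+: 11383 × 0.946 + 22559 × 0.46 = 10768 + 10377 = 21145
Net migration: 30–44 − 90 → 3377
→ [3335, 4045, 3377, 21145]
— Period 4 —
Births: 3377 × 0.293 = 989
15–29: 3335 × 0.968 = 3228
30–44: 4045 × 0.926 = 3746
45+: 3377 × 0.946 + 21145 × 0.46 = 3195 + 9727 = 12922
Net migration: 30–44 − 90 → 3656
→ [989, 3228, 3656, 12922]
Scenario B total after 4 periods: 20795
Difference B − A = 20795 − 19551 = 1244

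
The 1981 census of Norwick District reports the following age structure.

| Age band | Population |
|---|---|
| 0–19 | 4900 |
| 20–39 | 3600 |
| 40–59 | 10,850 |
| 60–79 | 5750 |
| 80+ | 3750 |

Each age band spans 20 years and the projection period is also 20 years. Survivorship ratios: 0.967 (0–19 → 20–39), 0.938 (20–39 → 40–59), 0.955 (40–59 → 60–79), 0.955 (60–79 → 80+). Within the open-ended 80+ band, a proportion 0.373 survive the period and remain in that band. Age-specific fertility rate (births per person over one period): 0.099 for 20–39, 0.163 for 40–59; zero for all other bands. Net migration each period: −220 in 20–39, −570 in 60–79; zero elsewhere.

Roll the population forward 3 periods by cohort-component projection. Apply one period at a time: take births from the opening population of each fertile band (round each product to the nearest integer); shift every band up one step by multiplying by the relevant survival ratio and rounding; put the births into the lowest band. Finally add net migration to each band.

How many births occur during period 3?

873

Numbering the bands 1..5 from youngest to oldest:
[period 1]
Births: 3600 × 0.099 = 356  |  10850 × 0.163 = 1769 → total 2125
Band 2: 4900 × 0.967 = 4738
Band 3: 3600 × 0.938 = 3377
Band 4: 10850 × 0.955 = 10362
Band 5: 5750 × 0.955 + 3750 × 0.373 = 5491 + 1399 = 6890
Net migration: Band 2 − 220 → 4518; Band 4 − 570 → 9792
→ [2125, 4518, 3377, 9792, 6890]
[period 2]
Births: 4518 × 0.099 = 447  |  3377 × 0.163 = 550 → total 997
Band 2: 2125 × 0.967 = 2055
Band 3: 4518 × 0.938 = 4238
Band 4: 3377 × 0.955 = 3225
Band 5: 9792 × 0.955 + 6890 × 0.373 = 9351 + 2570 = 11921
Net migration: Band 2 − 220 → 1835; Band 4 − 570 → 2655
→ [997, 1835, 4238, 2655, 11921]
[period 3]
Births: 1835 × 0.099 = 182  |  4238 × 0.163 = 691 → total 873
Band 2: 997 × 0.967 = 964
Band 3: 1835 × 0.938 = 1721
Band 4: 4238 × 0.955 = 4047
Band 5: 2655 × 0.955 + 11921 × 0.373 = 2536 + 4447 = 6983
Net migration: Band 2 − 220 → 744; Band 4 − 570 → 3477
→ [873, 744, 1721, 3477, 6983]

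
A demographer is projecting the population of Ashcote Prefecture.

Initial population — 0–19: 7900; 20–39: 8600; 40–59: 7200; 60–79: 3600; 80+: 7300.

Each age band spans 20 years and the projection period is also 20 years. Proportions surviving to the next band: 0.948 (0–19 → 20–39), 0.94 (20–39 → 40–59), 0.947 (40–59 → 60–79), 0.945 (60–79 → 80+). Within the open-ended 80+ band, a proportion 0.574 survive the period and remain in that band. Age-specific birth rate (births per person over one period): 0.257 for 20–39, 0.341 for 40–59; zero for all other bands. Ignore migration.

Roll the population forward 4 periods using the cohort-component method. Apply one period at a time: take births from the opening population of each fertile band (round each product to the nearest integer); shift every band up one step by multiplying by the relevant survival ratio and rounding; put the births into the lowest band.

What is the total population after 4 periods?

Period 1.
Births: 8600 * 0.257 = 2210  |  7200 * 0.341 = 2455 — total 4665
20–39: 7900 * 0.948 = 7489
40–59: 8600 * 0.94 = 8084
60–79: 7200 * 0.947 = 6818
80+: 3600 * 0.945 + 7300 * 0.574 = 3402 + 4190 = 7592
→ [4665, 7489, 8084, 6818, 7592]
Period 2.
Births: 7489 * 0.257 = 1925  |  8084 * 0.341 = 2757 — total 4682
20–39: 4665 * 0.948 = 4422
40–59: 7489 * 0.94 = 7040
60–79: 8084 * 0.947 = 7656
80+: 6818 * 0.945 + 7592 * 0.574 = 6443 + 4358 = 10801
→ [4682, 4422, 7040, 7656, 10801]
Period 3.
Births: 4422 * 0.257 = 1136  |  7040 * 0.341 = 2401 — total 3537
20–39: 4682 * 0.948 = 4439
40–59: 4422 * 0.94 = 4157
60–79: 7040 * 0.947 = 6667
80+: 7656 * 0.945 + 10801 * 0.574 = 7235 + 6200 = 13435
→ [3537, 4439, 4157, 6667, 13435]
Period 4.
Births: 4439 * 0.257 = 1141  |  4157 * 0.341 = 1418 — total 2559
20–39: 3537 * 0.948 = 3353
40–59: 4439 * 0.94 = 4173
60–79: 4157 * 0.947 = 3937
80+: 6667 * 0.945 + 13435 * 0.574 = 6300 + 7712 = 14012
→ [2559, 3353, 4173, 3937, 14012]
Total after period 4: 2559 + 3353 + 4173 + 3937 + 14012 = 28034

28034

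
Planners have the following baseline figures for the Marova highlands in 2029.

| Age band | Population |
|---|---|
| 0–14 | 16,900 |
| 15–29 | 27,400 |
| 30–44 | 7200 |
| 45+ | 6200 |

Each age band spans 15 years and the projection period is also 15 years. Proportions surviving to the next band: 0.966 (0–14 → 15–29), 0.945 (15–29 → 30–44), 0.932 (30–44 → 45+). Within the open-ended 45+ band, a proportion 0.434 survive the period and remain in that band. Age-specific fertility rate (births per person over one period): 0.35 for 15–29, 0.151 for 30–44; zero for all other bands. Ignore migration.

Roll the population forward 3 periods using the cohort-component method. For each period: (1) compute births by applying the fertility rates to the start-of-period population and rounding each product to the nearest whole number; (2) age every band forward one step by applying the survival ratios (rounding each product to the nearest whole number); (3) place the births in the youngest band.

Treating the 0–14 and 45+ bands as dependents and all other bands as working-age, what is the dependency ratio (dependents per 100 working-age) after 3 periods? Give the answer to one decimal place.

After projecting period 1:
Births: 27400 * 0.35 = 9590, 7200 * 0.151 = 1087 → 10677
15–29: 16900 * 0.966 = 16325
30–44: 27400 * 0.945 = 25893
45+: 7200 * 0.932 + 6200 * 0.434 = 6710 + 2691 = 9401
Population now: 0–14=10677, 15–29=16325, 30–44=25893, 45+=9401
After projecting period 2:
Births: 16325 * 0.35 = 5714, 25893 * 0.151 = 3910 → 9624
15–29: 10677 * 0.966 = 10314
30–44: 16325 * 0.945 = 15427
45+: 25893 * 0.932 + 9401 * 0.434 = 24132 + 4080 = 28212
Population now: 0–14=9624, 15–29=10314, 30–44=15427, 45+=28212
After projecting period 3:
Births: 10314 * 0.35 = 3610, 15427 * 0.151 = 2329 → 5939
15–29: 9624 * 0.966 = 9297
30–44: 10314 * 0.945 = 9747
45+: 15427 * 0.932 + 28212 * 0.434 = 14378 + 12244 = 26622
Population now: 0–14=5939, 15–29=9297, 30–44=9747, 45+=26622
Dependents (band 0–14 + band 45+) = 5939 + 26622 = 32561; working-age = 19044; ratio = 32561/19044 × 100 = 171.0

171.0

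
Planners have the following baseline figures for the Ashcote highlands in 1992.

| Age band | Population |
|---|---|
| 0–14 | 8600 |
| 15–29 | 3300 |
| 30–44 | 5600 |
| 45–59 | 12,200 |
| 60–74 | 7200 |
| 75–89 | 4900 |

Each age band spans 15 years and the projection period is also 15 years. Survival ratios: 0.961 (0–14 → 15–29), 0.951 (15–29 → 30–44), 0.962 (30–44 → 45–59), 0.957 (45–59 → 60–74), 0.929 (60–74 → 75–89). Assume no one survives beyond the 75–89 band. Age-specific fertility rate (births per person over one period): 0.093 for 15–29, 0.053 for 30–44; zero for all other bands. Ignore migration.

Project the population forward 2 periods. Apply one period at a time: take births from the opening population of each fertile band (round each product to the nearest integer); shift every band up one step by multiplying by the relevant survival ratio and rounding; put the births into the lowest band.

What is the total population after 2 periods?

28395

After projecting period 1:
Births: 3300 * 0.093 = 307 ; 5600 * 0.053 = 297 → 604
15–29: 8600 * 0.961 = 8265
30–44: 3300 * 0.951 = 3138
45–59: 5600 * 0.962 = 5387
60–74: 12200 * 0.957 = 11675
75–89: 7200 * 0.929 = 6689
Population now: 0–14=604, 15–29=8265, 30–44=3138, 45–59=5387, 60–74=11675, 75–89=6689
After projecting period 2:
Births: 8265 * 0.093 = 769 ; 3138 * 0.053 = 166 → 935
15–29: 604 * 0.961 = 580
30–44: 8265 * 0.951 = 7860
45–59: 3138 * 0.962 = 3019
60–74: 5387 * 0.957 = 5155
75–89: 11675 * 0.929 = 10846
Population now: 0–14=935, 15–29=580, 30–44=7860, 45–59=3019, 60–74=5155, 75–89=10846
Total after period 2: 935 + 580 + 7860 + 3019 + 5155 + 10846 = 28395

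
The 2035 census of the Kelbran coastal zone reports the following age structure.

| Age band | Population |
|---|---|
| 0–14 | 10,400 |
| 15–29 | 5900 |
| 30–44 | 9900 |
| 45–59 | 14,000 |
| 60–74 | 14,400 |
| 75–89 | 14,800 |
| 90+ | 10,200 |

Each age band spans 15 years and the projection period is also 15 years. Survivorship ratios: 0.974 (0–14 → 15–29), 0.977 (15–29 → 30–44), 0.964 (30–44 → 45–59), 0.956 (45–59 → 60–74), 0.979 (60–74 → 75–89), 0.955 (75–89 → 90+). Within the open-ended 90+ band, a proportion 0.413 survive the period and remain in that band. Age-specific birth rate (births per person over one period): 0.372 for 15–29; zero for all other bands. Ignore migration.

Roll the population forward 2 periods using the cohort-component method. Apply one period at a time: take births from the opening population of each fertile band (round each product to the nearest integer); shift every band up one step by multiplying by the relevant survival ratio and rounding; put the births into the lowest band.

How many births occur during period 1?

2195

Let group 1 be 0–14 through group 7 = 90+.
[period 1]
Births: 5900 × 0.372 = 2195
Group 2: 10400 × 0.974 = 10130
Group 3: 5900 × 0.977 = 5764
Group 4: 9900 × 0.964 = 9544
Group 5: 14000 × 0.956 = 13384
Group 6: 14400 × 0.979 = 14098
Group 7: 14800 × 0.955 + 10200 × 0.413 = 14134 + 4213 = 18347
Giving 2195 / 10130 / 5764 / 9544 / 13384 / 14098 / 18347.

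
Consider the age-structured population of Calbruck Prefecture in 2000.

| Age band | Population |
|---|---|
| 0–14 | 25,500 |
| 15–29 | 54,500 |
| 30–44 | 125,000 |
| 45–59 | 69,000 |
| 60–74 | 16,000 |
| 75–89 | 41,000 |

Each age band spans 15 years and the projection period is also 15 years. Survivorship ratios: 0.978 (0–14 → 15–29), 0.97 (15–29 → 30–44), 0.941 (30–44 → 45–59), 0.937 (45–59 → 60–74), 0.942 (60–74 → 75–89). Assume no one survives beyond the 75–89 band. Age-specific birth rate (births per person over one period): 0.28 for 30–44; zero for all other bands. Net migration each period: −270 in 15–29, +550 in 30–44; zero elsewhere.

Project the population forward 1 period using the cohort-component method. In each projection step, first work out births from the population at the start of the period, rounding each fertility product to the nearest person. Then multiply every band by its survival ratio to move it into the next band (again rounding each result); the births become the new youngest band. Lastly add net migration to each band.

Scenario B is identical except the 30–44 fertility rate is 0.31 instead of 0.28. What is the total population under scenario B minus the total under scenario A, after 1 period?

3750

Period 1:
Births: 125000 × 0.28 = 35000
15–29: 25500 × 0.978 = 24939
30–44: 54500 × 0.97 = 52865
45–59: 125000 × 0.941 = 117625
60–74: 69000 × 0.937 = 64653
75–89: 16000 × 0.942 = 15072
Net migration: 15–29 − 270 → 24669; 30–44 + 550 → 53415
Population now: 0–14=35000, 15–29=24669, 30–44=53415, 45–59=117625, 60–74=64653, 75–89=15072
Scenario A total after 1 period: 310434
Scenario B projection —
Period 1:
Births: 125000 × 0.31 = 38750
15–29: 25500 × 0.978 = 24939
30–44: 54500 × 0.97 = 52865
45–59: 125000 × 0.941 = 117625
60–74: 69000 × 0.937 = 64653
75–89: 16000 × 0.942 = 15072
Net migration: 15–29 − 270 → 24669; 30–44 + 550 → 53415
Population now: 0–14=38750, 15–29=24669, 30–44=53415, 45–59=117625, 60–74=64653, 75–89=15072
Scenario B total after 1 period: 314184
Difference B − A = 314184 − 310434 = 3750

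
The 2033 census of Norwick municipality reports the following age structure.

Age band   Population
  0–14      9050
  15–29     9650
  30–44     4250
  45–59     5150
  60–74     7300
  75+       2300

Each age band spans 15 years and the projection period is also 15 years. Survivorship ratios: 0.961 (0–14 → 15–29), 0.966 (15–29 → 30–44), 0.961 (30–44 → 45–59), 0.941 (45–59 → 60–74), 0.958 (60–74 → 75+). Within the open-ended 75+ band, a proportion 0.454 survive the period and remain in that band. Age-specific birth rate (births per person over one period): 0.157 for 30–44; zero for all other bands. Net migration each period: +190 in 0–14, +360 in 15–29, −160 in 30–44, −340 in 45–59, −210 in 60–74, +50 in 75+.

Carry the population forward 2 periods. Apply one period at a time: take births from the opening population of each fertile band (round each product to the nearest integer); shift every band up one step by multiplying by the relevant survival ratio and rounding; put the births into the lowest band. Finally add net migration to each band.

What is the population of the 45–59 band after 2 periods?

[period 1]
Births: 4250 × 0.157 = 667
15–29: 9050 × 0.961 = 8697
30–44: 9650 × 0.966 = 9322
45–59: 4250 × 0.961 = 4084
60–74: 5150 × 0.941 = 4846
75+: 7300 × 0.958 + 2300 × 0.454 = 6993 + 1044 = 8037
Net migration: 0–14 + 190 → 857; 15–29 + 360 → 9057; 30–44 − 160 → 9162; 45–59 − 340 → 3744; 60–74 − 210 → 4636; 75+ + 50 → 8087
→ [857, 9057, 9162, 3744, 4636, 8087]
[period 2]
Births: 9162 × 0.157 = 1438
15–29: 857 × 0.961 = 824
30–44: 9057 × 0.966 = 8749
45–59: 9162 × 0.961 = 8805
60–74: 3744 × 0.941 = 3523
75+: 4636 × 0.958 + 8087 × 0.454 = 4441 + 3671 = 8112
Net migration: 0–14 + 190 → 1628; 15–29 + 360 → 1184; 30–44 − 160 → 8589; 45–59 − 340 → 8465; 60–74 − 210 → 3313; 75+ + 50 → 8162
→ [1628, 1184, 8589, 8465, 3313, 8162]

8465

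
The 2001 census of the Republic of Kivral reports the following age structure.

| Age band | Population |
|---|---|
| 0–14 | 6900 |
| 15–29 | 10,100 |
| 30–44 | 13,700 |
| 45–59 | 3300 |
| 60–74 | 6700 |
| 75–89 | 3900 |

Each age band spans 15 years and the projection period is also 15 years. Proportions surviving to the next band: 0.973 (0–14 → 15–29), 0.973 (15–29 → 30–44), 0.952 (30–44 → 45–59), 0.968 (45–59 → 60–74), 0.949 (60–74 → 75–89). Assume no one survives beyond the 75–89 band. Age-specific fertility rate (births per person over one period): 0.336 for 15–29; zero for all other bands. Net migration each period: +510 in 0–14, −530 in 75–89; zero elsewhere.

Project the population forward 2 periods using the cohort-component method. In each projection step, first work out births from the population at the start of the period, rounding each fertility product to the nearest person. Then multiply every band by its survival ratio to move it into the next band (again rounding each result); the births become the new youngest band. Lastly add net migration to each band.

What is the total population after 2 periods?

37579

After projecting period 1:
Births: 10100 × 0.336 = 3394
15–29: 6900 × 0.973 = 6714
30–44: 10100 × 0.973 = 9827
45–59: 13700 × 0.952 = 13042
60–74: 3300 × 0.968 = 3194
75–89: 6700 × 0.949 = 6358
Net migration: 0–14 + 510 → 3904; 75–89 − 530 → 5828
→ [3904, 6714, 9827, 13042, 3194, 5828]
After projecting period 2:
Births: 6714 × 0.336 = 2256
15–29: 3904 × 0.973 = 3799
30–44: 6714 × 0.973 = 6533
45–59: 9827 × 0.952 = 9355
60–74: 13042 × 0.968 = 12625
75–89: 3194 × 0.949 = 3031
Net migration: 0–14 + 510 → 2766; 75–89 − 530 → 2501
→ [2766, 3799, 6533, 9355, 12625, 2501]
Total after period 2: 2766 + 3799 + 6533 + 9355 + 12625 + 2501 = 37579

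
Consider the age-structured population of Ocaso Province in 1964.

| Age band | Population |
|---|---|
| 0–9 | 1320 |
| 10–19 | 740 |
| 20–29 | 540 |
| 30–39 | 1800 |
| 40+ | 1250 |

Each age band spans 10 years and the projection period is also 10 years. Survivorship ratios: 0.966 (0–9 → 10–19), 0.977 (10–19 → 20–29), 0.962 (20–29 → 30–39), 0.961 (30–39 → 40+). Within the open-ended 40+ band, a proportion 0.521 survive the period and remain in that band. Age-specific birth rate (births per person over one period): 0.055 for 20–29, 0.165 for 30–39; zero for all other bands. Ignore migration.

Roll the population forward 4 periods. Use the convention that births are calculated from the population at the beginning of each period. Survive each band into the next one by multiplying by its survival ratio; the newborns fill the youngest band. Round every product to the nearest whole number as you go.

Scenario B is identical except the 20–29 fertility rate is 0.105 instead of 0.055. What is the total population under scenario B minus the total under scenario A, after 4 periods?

— Period 1 —
Births: 540 × 0.055 = 30 ; 1800 × 0.165 = 297 ⇒ total 327
10–19: 1320 × 0.966 = 1275
20–29: 740 × 0.977 = 723
30–39: 540 × 0.962 = 519
40+: 1800 × 0.961 + 1250 × 0.521 = 1730 + 651 = 2381
→ [327, 1275, 723, 519, 2381]
— Period 2 —
Births: 723 × 0.055 = 40 ; 519 × 0.165 = 86 ⇒ total 126
10–19: 327 × 0.966 = 316
20–29: 1275 × 0.977 = 1246
30–39: 723 × 0.962 = 696
40+: 519 × 0.961 + 2381 × 0.521 = 499 + 1241 = 1740
→ [126, 316, 1246, 696, 1740]
— Period 3 —
Births: 1246 × 0.055 = 69 ; 696 × 0.165 = 115 ⇒ total 184
10–19: 126 × 0.966 = 122
20–29: 316 × 0.977 = 309
30–39: 1246 × 0.962 = 1199
40+: 696 × 0.961 + 1740 × 0.521 = 669 + 907 = 1576
→ [184, 122, 309, 1199, 1576]
— Period 4 —
Births: 309 × 0.055 = 17 ; 1199 × 0.165 = 198 ⇒ total 215
10–19: 184 × 0.966 = 178
20–29: 122 × 0.977 = 119
30–39: 309 × 0.962 = 297
40+: 1199 × 0.961 + 1576 × 0.521 = 1152 + 821 = 1973
→ [215, 178, 119, 297, 1973]
Scenario A total after 4 periods: 2782
Scenario B projection —
— Period 1 —
Births: 540 × 0.105 = 57 ; 1800 × 0.165 = 297 ⇒ total 354
10–19: 1320 × 0.966 = 1275
20–29: 740 × 0.977 = 723
30–39: 540 × 0.962 = 519
40+: 1800 × 0.961 + 1250 × 0.521 = 1730 + 651 = 2381
→ [354, 1275, 723, 519, 2381]
— Period 2 —
Births: 723 × 0.105 = 76 ; 519 × 0.165 = 86 ⇒ total 162
10–19: 354 × 0.966 = 342
20–29: 1275 × 0.977 = 1246
30–39: 723 × 0.962 = 696
40+: 519 × 0.961 + 2381 × 0.521 = 499 + 1241 = 1740
→ [162, 342, 1246, 696, 1740]
— Period 3 —
Births: 1246 × 0.105 = 131 ; 696 × 0.165 = 115 ⇒ total 246
10–19: 162 × 0.966 = 156
20–29: 342 × 0.977 = 334
30–39: 1246 × 0.962 = 1199
40+: 696 × 0.961 + 1740 × 0.521 = 669 + 907 = 1576
→ [246, 156, 334, 1199, 1576]
— Period 4 —
Births: 334 × 0.105 = 35 ; 1199 × 0.165 = 198 ⇒ total 233
10–19: 246 × 0.966 = 238
20–29: 156 × 0.977 = 152
30–39: 334 × 0.962 = 321
40+: 1199 × 0.961 + 1576 × 0.521 = 1152 + 821 = 1973
→ [233, 238, 152, 321, 1973]
Scenario B total after 4 periods: 2917
Difference B − A = 2917 − 2782 = 135

135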